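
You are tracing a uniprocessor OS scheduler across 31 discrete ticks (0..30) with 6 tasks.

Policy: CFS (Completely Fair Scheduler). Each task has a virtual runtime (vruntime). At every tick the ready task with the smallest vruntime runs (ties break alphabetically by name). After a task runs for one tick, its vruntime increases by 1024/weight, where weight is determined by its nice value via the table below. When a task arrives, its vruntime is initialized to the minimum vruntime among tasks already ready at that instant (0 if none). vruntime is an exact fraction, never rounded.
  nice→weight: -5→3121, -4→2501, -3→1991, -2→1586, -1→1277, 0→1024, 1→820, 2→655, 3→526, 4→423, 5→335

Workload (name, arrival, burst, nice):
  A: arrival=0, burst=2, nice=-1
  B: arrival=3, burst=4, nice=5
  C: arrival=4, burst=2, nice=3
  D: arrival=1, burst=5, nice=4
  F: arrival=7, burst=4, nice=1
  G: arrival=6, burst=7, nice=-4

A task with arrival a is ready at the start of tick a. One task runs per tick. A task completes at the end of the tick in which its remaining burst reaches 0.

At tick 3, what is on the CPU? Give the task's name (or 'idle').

t=0: vr[A=0] → run A
t=1: vr[A=1024/1277 D=1024/1277] → run A
t=2: vr[D=1024/1277] → run D
t=3: vr[B=1740800/540171 D=1740800/540171] → run B
t=4: vr[B=1136303104/180957285 C=1740800/540171 D=1740800/540171] → run C
t=5: vr[B=1136303104/180957285 C=734397952/142064973 D=1740800/540171] → run D
t=6: vr[B=1136303104/180957285 C=734397952/142064973 D=3048448/540171 G=734397952/142064973] → run C
t=7: vr[B=1136303104/180957285 D=3048448/540171 F=734397952/142064973 G=734397952/142064973] → run F
t=8: vr[B=1136303104/180957285 D=3048448/540171 F=186920213248/29123319465 G=734397952/142064973] → run G
t=9: vr[B=1136303104/180957285 D=3048448/540171 F=186920213248/29123319465 G=1982203810304/355304497473] → run G
t=10: vr[B=1136303104/180957285 D=3048448/540171 F=186920213248/29123319465 G=2127678342656/355304497473] → run D
t=11: vr[B=1136303104/180957285 D=1452032/180057 F=186920213248/29123319465 G=2127678342656/355304497473] → run G
t=12: vr[B=1136303104/180957285 D=1452032/180057 F=186920213248/29123319465 G=2273152875008/355304497473] → run B
t=13: vr[B=1689438208/180957285 D=1452032/180057 F=186920213248/29123319465 G=2273152875008/355304497473] → run G
t=14: vr[B=1689438208/180957285 D=1452032/180057 F=186920213248/29123319465 G=2418627407360/355304497473] → run F
t=15: vr[B=1689438208/180957285 D=1452032/180057 F=223288846336/29123319465 G=2418627407360/355304497473] → run G
t=16: vr[B=1689438208/180957285 D=1452032/180057 F=223288846336/29123319465 G=2564101939712/355304497473] → run G
t=17: vr[B=1689438208/180957285 D=1452032/180057 F=223288846336/29123319465 G=2709576472064/355304497473] → run G
t=18: vr[B=1689438208/180957285 D=1452032/180057 F=223288846336/29123319465] → run F
t=19: vr[B=1689438208/180957285 D=1452032/180057 F=259657479424/29123319465] → run D
t=20: vr[B=1689438208/180957285 D=5663744/540171 F=259657479424/29123319465] → run F
t=21: vr[B=1689438208/180957285 D=5663744/540171] → run B
t=22: vr[B=2242573312/180957285 D=5663744/540171] → run D
t=23: vr[B=2242573312/180957285] → run B
t=24: (idle)
t=25: (idle)
t=26: (idle)
t=27: (idle)
t=28: (idle)
t=29: (idle)
t=30: (idle)

running at tick 3 = B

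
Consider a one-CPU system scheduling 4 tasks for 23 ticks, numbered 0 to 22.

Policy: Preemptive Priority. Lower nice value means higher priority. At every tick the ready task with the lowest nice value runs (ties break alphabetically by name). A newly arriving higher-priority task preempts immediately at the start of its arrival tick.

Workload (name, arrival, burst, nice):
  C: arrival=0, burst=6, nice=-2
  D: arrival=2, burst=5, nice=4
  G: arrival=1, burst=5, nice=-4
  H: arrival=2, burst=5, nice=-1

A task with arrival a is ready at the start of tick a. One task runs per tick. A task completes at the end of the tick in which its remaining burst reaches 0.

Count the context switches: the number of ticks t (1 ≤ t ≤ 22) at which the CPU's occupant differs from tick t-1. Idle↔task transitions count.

t=0: ready={C} → run C
t=1: ready={C,G} → run G
t=2: ready={C,D,G,H} → run G
t=3: ready={C,D,G,H} → run G
t=4: ready={C,D,G,H} → run G
t=5: ready={C,D,G,H} → run G
t=6: ready={C,D,H} → run C
t=7: ready={C,D,H} → run C
t=8: ready={C,D,H} → run C
t=9: ready={C,D,H} → run C
t=10: ready={C,D,H} → run C
t=11: ready={D,H} → run H
t=12: ready={D,H} → run H
t=13: ready={D,H} → run H
t=14: ready={D,H} → run H
t=15: ready={D,H} → run H
t=16: ready={D} → run D
t=17: ready={D} → run D
t=18: ready={D} → run D
t=19: ready={D} → run D
t=20: ready={D} → run D
t=21: (idle)
t=22: (idle)

context switches = 5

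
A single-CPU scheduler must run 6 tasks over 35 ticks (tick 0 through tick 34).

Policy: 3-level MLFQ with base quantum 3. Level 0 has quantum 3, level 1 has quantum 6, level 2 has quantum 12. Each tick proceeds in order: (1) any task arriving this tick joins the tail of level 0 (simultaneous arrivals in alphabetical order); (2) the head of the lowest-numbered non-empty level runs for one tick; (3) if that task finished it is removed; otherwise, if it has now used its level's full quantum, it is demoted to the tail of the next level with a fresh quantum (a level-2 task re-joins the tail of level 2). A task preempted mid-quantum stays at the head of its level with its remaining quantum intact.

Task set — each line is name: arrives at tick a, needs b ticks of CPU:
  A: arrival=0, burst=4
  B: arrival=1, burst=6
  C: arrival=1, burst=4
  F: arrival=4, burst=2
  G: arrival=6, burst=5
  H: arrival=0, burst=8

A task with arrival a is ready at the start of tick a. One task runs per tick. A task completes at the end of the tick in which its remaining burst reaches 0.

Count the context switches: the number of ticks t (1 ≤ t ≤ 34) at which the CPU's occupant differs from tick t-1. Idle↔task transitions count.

t=0: L0/L1/L2 = AH/-/- → run A
t=1: L0/L1/L2 = AHBC/-/- → run A
t=2: L0/L1/L2 = AHBC/-/- → run A
t=3: L0/L1/L2 = HBC/A/- → run H
t=4: L0/L1/L2 = HBCF/A/- → run H
t=5: L0/L1/L2 = HBCF/A/- → run H
t=6: L0/L1/L2 = BCFG/AH/- → run B
t=7: L0/L1/L2 = BCFG/AH/- → run B
t=8: L0/L1/L2 = BCFG/AH/- → run B
t=9: L0/L1/L2 = CFG/AHB/- → run C
t=10: L0/L1/L2 = CFG/AHB/- → run C
t=11: L0/L1/L2 = CFG/AHB/- → run C
t=12: L0/L1/L2 = FG/AHBC/- → run F
t=13: L0/L1/L2 = FG/AHBC/- → run F
t=14: L0/L1/L2 = G/AHBC/- → run G
t=15: L0/L1/L2 = G/AHBC/- → run G
t=16: L0/L1/L2 = G/AHBC/- → run G
t=17: L0/L1/L2 = -/AHBCG/- → run A
t=18: L0/L1/L2 = -/HBCG/- → run H
t=19: L0/L1/L2 = -/HBCG/- → run H
t=20: L0/L1/L2 = -/HBCG/- → run H
t=21: L0/L1/L2 = -/HBCG/- → run H
t=22: L0/L1/L2 = -/HBCG/- → run H
t=23: L0/L1/L2 = -/BCG/- → run B
t=24: L0/L1/L2 = -/BCG/- → run B
t=25: L0/L1/L2 = -/BCG/- → run B
t=26: L0/L1/L2 = -/CG/- → run C
t=27: L0/L1/L2 = -/G/- → run G
t=28: L0/L1/L2 = -/G/- → run G
t=29: (idle)
t=30: (idle)
t=31: (idle)
t=32: (idle)
t=33: (idle)
t=34: (idle)

context switches = 11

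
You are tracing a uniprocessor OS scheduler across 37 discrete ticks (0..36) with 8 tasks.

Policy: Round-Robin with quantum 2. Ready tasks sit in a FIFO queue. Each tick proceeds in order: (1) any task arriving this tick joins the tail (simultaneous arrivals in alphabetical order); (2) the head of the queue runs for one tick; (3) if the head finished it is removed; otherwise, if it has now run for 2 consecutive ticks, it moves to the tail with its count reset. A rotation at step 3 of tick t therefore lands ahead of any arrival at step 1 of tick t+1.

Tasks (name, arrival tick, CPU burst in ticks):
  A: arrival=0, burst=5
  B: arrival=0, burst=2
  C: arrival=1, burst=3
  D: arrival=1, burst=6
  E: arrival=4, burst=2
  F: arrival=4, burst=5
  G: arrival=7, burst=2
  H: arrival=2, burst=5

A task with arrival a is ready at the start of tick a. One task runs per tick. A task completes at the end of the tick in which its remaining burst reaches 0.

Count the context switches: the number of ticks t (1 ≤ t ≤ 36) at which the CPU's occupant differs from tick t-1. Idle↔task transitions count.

context switches = 17

t=0: queue=[A,B] q_used=0 → run A
t=1: queue=[A,B,C,D] q_used=1 → run A
t=2: queue=[B,C,D,A,H] q_used=0 → run B
t=3: queue=[B,C,D,A,H] q_used=1 → run B
t=4: queue=[C,D,A,H,E,F] q_used=0 → run C
t=5: queue=[C,D,A,H,E,F] q_used=1 → run C
t=6: queue=[D,A,H,E,F,C] q_used=0 → run D
t=7: queue=[D,A,H,E,F,C,G] q_used=1 → run D
t=8: queue=[A,H,E,F,C,G,D] q_used=0 → run A
t=9: queue=[A,H,E,F,C,G,D] q_used=1 → run A
t=10: queue=[H,E,F,C,G,D,A] q_used=0 → run H
t=11: queue=[H,E,F,C,G,D,A] q_used=1 → run H
t=12: queue=[E,F,C,G,D,A,H] q_used=0 → run E
t=13: queue=[E,F,C,G,D,A,H] q_used=1 → run E
t=14: queue=[F,C,G,D,A,H] q_used=0 → run F
t=15: queue=[F,C,G,D,A,H] q_used=1 → run F
t=16: queue=[C,G,D,A,H,F] q_used=0 → run C
t=17: queue=[G,D,A,H,F] q_used=0 → run G
t=18: queue=[G,D,A,H,F] q_used=1 → run G
t=19: queue=[D,A,H,F] q_used=0 → run D
t=20: queue=[D,A,H,F] q_used=1 → run D
t=21: queue=[A,H,F,D] q_used=0 → run A
t=22: queue=[H,F,D] q_used=0 → run H
t=23: queue=[H,F,D] q_used=1 → run H
t=24: queue=[F,D,H] q_used=0 → run F
t=25: queue=[F,D,H] q_used=1 → run F
t=26: queue=[D,H,F] q_used=0 → run D
t=27: queue=[D,H,F] q_used=1 → run D
t=28: queue=[H,F] q_used=0 → run H
t=29: queue=[F] q_used=0 → run F
t=30: (idle)
t=31: (idle)
t=32: (idle)
t=33: (idle)
t=34: (idle)
t=35: (idle)
t=36: (idle)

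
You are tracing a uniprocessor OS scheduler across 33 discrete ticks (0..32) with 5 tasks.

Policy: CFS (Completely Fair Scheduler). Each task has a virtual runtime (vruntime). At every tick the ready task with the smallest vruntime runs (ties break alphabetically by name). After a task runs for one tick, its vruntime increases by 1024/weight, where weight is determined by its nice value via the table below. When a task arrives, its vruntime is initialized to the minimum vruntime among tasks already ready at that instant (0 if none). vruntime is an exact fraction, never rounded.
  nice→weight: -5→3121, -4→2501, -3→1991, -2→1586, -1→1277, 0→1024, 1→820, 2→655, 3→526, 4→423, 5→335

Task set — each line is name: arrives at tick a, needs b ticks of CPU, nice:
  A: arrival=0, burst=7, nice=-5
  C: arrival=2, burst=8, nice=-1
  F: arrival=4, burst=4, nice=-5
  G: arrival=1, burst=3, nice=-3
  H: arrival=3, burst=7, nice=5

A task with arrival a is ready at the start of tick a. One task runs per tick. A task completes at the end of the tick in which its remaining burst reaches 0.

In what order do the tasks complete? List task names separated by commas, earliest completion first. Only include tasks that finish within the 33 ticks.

t=0: vr[A=0] → run A
t=1: vr[A=1024/3121 G=1024/3121] → run A
t=2: vr[A=2048/3121 C=1024/3121 G=1024/3121] → run C
t=3: vr[A=2048/3121 C=4503552/3985517 G=1024/3121 H=1024/3121] → run G
t=4: vr[A=2048/3121 C=4503552/3985517 F=1024/3121 G=5234688/6213911 H=1024/3121] → run F
t=5: vr[A=2048/3121 C=4503552/3985517 F=2048/3121 G=5234688/6213911 H=1024/3121] → run H
t=6: vr[A=2048/3121 C=4503552/3985517 F=2048/3121 G=5234688/6213911 H=3538944/1045535] → run A
t=7: vr[A=3072/3121 C=4503552/3985517 F=2048/3121 G=5234688/6213911 H=3538944/1045535] → run F
t=8: vr[A=3072/3121 C=4503552/3985517 F=3072/3121 G=5234688/6213911 H=3538944/1045535] → run G
t=9: vr[A=3072/3121 C=4503552/3985517 F=3072/3121 G=8430592/6213911 H=3538944/1045535] → run A
t=10: vr[A=4096/3121 C=4503552/3985517 F=3072/3121 G=8430592/6213911 H=3538944/1045535] → run F
t=11: vr[A=4096/3121 C=4503552/3985517 F=4096/3121 G=8430592/6213911 H=3538944/1045535] → run C
t=12: vr[A=4096/3121 C=7699456/3985517 F=4096/3121 G=8430592/6213911 H=3538944/1045535] → run A
t=13: vr[A=5120/3121 C=7699456/3985517 F=4096/3121 G=8430592/6213911 H=3538944/1045535] → run F
t=14: vr[A=5120/3121 C=7699456/3985517 G=8430592/6213911 H=3538944/1045535] → run G
t=15: vr[A=5120/3121 C=7699456/3985517 H=3538944/1045535] → run A
t=16: vr[A=6144/3121 C=7699456/3985517 H=3538944/1045535] → run C
t=17: vr[A=6144/3121 C=10895360/3985517 H=3538944/1045535] → run A
t=18: vr[C=10895360/3985517 H=3538944/1045535] → run C
t=19: vr[C=14091264/3985517 H=3538944/1045535] → run H
t=20: vr[C=14091264/3985517 H=6734848/1045535] → run C
t=21: vr[C=17287168/3985517 H=6734848/1045535] → run C
t=22: vr[C=20483072/3985517 H=6734848/1045535] → run C
t=23: vr[C=23678976/3985517 H=6734848/1045535] → run C
t=24: vr[H=6734848/1045535] → run H
t=25: vr[H=9930752/1045535] → run H
t=26: vr[H=13126656/1045535] → run H
t=27: vr[H=3264512/209107] → run H
t=28: vr[H=19518464/1045535] → run H
t=29: (idle)
t=30: (idle)
t=31: (idle)
t=32: (idle)

completion order = F, G, A, C, H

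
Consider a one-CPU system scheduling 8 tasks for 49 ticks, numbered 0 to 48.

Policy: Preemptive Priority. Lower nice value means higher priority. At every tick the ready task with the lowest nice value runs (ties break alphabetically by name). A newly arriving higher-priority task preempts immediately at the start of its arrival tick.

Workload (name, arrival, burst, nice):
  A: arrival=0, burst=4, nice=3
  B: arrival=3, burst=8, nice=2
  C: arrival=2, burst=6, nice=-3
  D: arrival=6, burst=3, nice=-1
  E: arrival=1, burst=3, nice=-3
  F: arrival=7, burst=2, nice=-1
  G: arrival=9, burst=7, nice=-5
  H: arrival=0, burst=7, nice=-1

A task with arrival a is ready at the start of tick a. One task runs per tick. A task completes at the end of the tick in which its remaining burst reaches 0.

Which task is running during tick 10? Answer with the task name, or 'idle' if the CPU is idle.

t=0: ready={A,H} → run H
t=1: ready={A,E,H} → run E
t=2: ready={A,C,E,H} → run C
t=3: ready={A,B,C,E,H} → run C
t=4: ready={A,B,C,E,H} → run C
t=5: ready={A,B,C,E,H} → run C
t=6: ready={A,B,C,D,E,H} → run C
t=7: ready={A,B,C,D,E,F,H} → run C
t=8: ready={A,B,D,E,F,H} → run E
t=9: ready={A,B,D,E,F,G,H} → run G
t=10: ready={A,B,D,E,F,G,H} → run G
t=11: ready={A,B,D,E,F,G,H} → run G
t=12: ready={A,B,D,E,F,G,H} → run G
t=13: ready={A,B,D,E,F,G,H} → run G
t=14: ready={A,B,D,E,F,G,H} → run G
t=15: ready={A,B,D,E,F,G,H} → run G
t=16: ready={A,B,D,E,F,H} → run E
t=17: ready={A,B,D,F,H} → run D
t=18: ready={A,B,D,F,H} → run D
t=19: ready={A,B,D,F,H} → run D
t=20: ready={A,B,F,H} → run F
t=21: ready={A,B,F,H} → run F
t=22: ready={A,B,H} → run H
t=23: ready={A,B,H} → run H
t=24: ready={A,B,H} → run H
t=25: ready={A,B,H} → run H
t=26: ready={A,B,H} → run H
t=27: ready={A,B,H} → run H
t=28: ready={A,B} → run B
t=29: ready={A,B} → run B
t=30: ready={A,B} → run B
t=31: ready={A,B} → run B
t=32: ready={A,B} → run B
t=33: ready={A,B} → run B
t=34: ready={A,B} → run B
t=35: ready={A,B} → run B
t=36: ready={A} → run A
t=37: ready={A} → run A
t=38: ready={A} → run A
t=39: ready={A} → run A
t=40: (idle)
t=41: (idle)
t=42: (idle)
t=43: (idle)
t=44: (idle)
t=45: (idle)
t=46: (idle)
t=47: (idle)
t=48: (idle)

running at tick 10 = G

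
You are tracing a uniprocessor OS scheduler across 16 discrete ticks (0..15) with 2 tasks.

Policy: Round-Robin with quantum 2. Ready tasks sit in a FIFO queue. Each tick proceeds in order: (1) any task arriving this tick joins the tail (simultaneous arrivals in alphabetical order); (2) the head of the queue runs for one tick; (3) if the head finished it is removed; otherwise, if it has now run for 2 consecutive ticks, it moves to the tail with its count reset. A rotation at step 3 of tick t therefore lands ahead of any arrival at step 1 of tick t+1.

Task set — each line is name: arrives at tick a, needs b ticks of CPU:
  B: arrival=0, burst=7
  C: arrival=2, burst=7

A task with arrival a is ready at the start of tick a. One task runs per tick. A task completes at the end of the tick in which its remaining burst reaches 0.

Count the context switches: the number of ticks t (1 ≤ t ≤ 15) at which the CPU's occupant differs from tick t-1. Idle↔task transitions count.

context switches = 6

t=0: queue=[B] q_used=0 → run B
t=1: queue=[B] q_used=1 → run B
t=2: queue=[B,C] q_used=0 → run B
t=3: queue=[B,C] q_used=1 → run B
t=4: queue=[C,B] q_used=0 → run C
t=5: queue=[C,B] q_used=1 → run C
t=6: queue=[B,C] q_used=0 → run B
t=7: queue=[B,C] q_used=1 → run B
t=8: queue=[C,B] q_used=0 → run C
t=9: queue=[C,B] q_used=1 → run C
t=10: queue=[B,C] q_used=0 → run B
t=11: queue=[C] q_used=0 → run C
t=12: queue=[C] q_used=1 → run C
t=13: queue=[C] q_used=0 → run C
t=14: (idle)
t=15: (idle)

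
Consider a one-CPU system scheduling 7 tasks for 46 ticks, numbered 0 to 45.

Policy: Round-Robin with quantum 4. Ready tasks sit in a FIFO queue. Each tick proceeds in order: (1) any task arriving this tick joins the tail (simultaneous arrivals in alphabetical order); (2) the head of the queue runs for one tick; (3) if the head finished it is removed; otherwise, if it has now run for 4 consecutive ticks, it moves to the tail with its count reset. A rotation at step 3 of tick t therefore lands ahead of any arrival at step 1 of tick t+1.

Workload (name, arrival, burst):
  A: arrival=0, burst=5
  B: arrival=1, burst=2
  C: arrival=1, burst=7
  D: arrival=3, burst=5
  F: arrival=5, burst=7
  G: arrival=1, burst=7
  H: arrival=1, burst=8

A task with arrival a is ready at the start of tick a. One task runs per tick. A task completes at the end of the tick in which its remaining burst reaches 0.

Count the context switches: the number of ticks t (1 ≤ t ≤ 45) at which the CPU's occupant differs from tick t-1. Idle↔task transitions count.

t=0: queue=[A] q_used=0 → run A
t=1: queue=[A,B,C,G,H] q_used=1 → run A
t=2: queue=[A,B,C,G,H] q_used=2 → run A
t=3: queue=[A,B,C,G,H,D] q_used=3 → run A
t=4: queue=[B,C,G,H,D,A] q_used=0 → run B
t=5: queue=[B,C,G,H,D,A,F] q_used=1 → run B
t=6: queue=[C,G,H,D,A,F] q_used=0 → run C
t=7: queue=[C,G,H,D,A,F] q_used=1 → run C
t=8: queue=[C,G,H,D,A,F] q_used=2 → run C
t=9: queue=[C,G,H,D,A,F] q_used=3 → run C
t=10: queue=[G,H,D,A,F,C] q_used=0 → run G
t=11: queue=[G,H,D,A,F,C] q_used=1 → run G
t=12: queue=[G,H,D,A,F,C] q_used=2 → run G
t=13: queue=[G,H,D,A,F,C] q_used=3 → run G
t=14: queue=[H,D,A,F,C,G] q_used=0 → run H
t=15: queue=[H,D,A,F,C,G] q_used=1 → run H
t=16: queue=[H,D,A,F,C,G] q_used=2 → run H
t=17: queue=[H,D,A,F,C,G] q_used=3 → run H
t=18: queue=[D,A,F,C,G,H] q_used=0 → run D
t=19: queue=[D,A,F,C,G,H] q_used=1 → run D
t=20: queue=[D,A,F,C,G,H] q_used=2 → run D
t=21: queue=[D,A,F,C,G,H] q_used=3 → run D
t=22: queue=[A,F,C,G,H,D] q_used=0 → run A
t=23: queue=[F,C,G,H,D] q_used=0 → run F
t=24: queue=[F,C,G,H,D] q_used=1 → run F
t=25: queue=[F,C,G,H,D] q_used=2 → run F
t=26: queue=[F,C,G,H,D] q_used=3 → run F
t=27: queue=[C,G,H,D,F] q_used=0 → run C
t=28: queue=[C,G,H,D,F] q_used=1 → run C
t=29: queue=[C,G,H,D,F] q_used=2 → run C
t=30: queue=[G,H,D,F] q_used=0 → run G
t=31: queue=[G,H,D,F] q_used=1 → run G
t=32: queue=[G,H,D,F] q_used=2 → run G
t=33: queue=[H,D,F] q_used=0 → run H
t=34: queue=[H,D,F] q_used=1 → run H
t=35: queue=[H,D,F] q_used=2 → run H
t=36: queue=[H,D,F] q_used=3 → run H
t=37: queue=[D,F] q_used=0 → run D
t=38: queue=[F] q_used=0 → run F
t=39: queue=[F] q_used=1 → run F
t=40: queue=[F] q_used=2 → run F
t=41: (idle)
t=42: (idle)
t=43: (idle)
t=44: (idle)
t=45: (idle)

context switches = 13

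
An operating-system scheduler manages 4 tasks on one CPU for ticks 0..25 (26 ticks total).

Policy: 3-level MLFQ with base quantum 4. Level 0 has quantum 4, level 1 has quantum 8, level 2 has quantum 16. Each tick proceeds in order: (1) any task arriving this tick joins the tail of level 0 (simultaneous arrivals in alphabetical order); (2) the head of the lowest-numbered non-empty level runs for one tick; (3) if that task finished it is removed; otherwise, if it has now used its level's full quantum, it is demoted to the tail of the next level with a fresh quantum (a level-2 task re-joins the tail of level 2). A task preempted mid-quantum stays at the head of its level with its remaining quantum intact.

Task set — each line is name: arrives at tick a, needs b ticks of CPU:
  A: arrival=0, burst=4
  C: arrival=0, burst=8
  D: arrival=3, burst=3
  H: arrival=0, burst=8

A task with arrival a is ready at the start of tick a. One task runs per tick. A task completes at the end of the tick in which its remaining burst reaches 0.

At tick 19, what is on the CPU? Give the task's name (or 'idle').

t=0: L0/L1/L2 = ACH/-/- → run A
t=1: L0/L1/L2 = ACH/-/- → run A
t=2: L0/L1/L2 = ACH/-/- → run A
t=3: L0/L1/L2 = ACHD/-/- → run A
t=4: L0/L1/L2 = CHD/-/- → run C
t=5: L0/L1/L2 = CHD/-/- → run C
t=6: L0/L1/L2 = CHD/-/- → run C
t=7: L0/L1/L2 = CHD/-/- → run C
t=8: L0/L1/L2 = HD/C/- → run H
t=9: L0/L1/L2 = HD/C/- → run H
t=10: L0/L1/L2 = HD/C/- → run H
t=11: L0/L1/L2 = HD/C/- → run H
t=12: L0/L1/L2 = D/CH/- → run D
t=13: L0/L1/L2 = D/CH/- → run D
t=14: L0/L1/L2 = D/CH/- → run D
t=15: L0/L1/L2 = -/CH/- → run C
t=16: L0/L1/L2 = -/CH/- → run C
t=17: L0/L1/L2 = -/CH/- → run C
t=18: L0/L1/L2 = -/CH/- → run C
t=19: L0/L1/L2 = -/H/- → run H
t=20: L0/L1/L2 = -/H/- → run H
t=21: L0/L1/L2 = -/H/- → run H
t=22: L0/L1/L2 = -/H/- → run H
t=23: (idle)
t=24: (idle)
t=25: (idle)

running at tick 19 = H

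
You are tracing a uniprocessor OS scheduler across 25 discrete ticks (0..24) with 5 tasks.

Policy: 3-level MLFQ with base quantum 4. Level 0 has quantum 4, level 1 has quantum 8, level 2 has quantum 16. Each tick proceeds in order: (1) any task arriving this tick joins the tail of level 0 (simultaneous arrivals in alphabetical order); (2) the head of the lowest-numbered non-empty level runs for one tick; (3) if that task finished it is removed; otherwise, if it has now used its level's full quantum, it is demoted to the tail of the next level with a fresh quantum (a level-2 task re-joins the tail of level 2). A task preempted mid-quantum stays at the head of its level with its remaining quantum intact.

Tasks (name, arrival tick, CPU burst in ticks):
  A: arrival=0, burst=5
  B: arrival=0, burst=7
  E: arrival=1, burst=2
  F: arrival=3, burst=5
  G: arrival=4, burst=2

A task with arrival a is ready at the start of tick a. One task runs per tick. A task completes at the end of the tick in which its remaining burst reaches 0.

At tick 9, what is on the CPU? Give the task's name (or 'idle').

t=0: L0/L1/L2 = AB/-/- → run A
t=1: L0/L1/L2 = ABE/-/- → run A
t=2: L0/L1/L2 = ABE/-/- → run A
t=3: L0/L1/L2 = ABEF/-/- → run A
t=4: L0/L1/L2 = BEFG/A/- → run B
t=5: L0/L1/L2 = BEFG/A/- → run B
t=6: L0/L1/L2 = BEFG/A/- → run B
t=7: L0/L1/L2 = BEFG/A/- → run B
t=8: L0/L1/L2 = EFG/AB/- → run E
t=9: L0/L1/L2 = EFG/AB/- → run E
t=10: L0/L1/L2 = FG/AB/- → run F
t=11: L0/L1/L2 = FG/AB/- → run F
t=12: L0/L1/L2 = FG/AB/- → run F
t=13: L0/L1/L2 = FG/AB/- → run F
t=14: L0/L1/L2 = G/ABF/- → run G
t=15: L0/L1/L2 = G/ABF/- → run G
t=16: L0/L1/L2 = -/ABF/- → run A
t=17: L0/L1/L2 = -/BF/- → run B
t=18: L0/L1/L2 = -/BF/- → run B
t=19: L0/L1/L2 = -/BF/- → run B
t=20: L0/L1/L2 = -/F/- → run F
t=21: (idle)
t=22: (idle)
t=23: (idle)
t=24: (idle)

running at tick 9 = E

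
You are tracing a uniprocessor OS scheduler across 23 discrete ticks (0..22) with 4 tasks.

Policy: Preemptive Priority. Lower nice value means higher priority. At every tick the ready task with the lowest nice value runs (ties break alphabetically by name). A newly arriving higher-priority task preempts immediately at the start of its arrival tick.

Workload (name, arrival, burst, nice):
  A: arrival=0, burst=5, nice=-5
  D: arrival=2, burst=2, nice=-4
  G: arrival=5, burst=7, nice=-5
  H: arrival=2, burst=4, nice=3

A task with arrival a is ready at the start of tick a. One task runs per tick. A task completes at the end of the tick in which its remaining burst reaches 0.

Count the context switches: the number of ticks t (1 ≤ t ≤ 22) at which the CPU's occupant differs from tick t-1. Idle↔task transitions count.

t=0: ready={A} → run A
t=1: ready={A} → run A
t=2: ready={A,D,H} → run A
t=3: ready={A,D,H} → run A
t=4: ready={A,D,H} → run A
t=5: ready={D,G,H} → run G
t=6: ready={D,G,H} → run G
t=7: ready={D,G,H} → run G
t=8: ready={D,G,H} → run G
t=9: ready={D,G,H} → run G
t=10: ready={D,G,H} → run G
t=11: ready={D,G,H} → run G
t=12: ready={D,H} → run D
t=13: ready={D,H} → run D
t=14: ready={H} → run H
t=15: ready={H} → run H
t=16: ready={H} → run H
t=17: ready={H} → run H
t=18: (idle)
t=19: (idle)
t=20: (idle)
t=21: (idle)
t=22: (idle)

context switches = 4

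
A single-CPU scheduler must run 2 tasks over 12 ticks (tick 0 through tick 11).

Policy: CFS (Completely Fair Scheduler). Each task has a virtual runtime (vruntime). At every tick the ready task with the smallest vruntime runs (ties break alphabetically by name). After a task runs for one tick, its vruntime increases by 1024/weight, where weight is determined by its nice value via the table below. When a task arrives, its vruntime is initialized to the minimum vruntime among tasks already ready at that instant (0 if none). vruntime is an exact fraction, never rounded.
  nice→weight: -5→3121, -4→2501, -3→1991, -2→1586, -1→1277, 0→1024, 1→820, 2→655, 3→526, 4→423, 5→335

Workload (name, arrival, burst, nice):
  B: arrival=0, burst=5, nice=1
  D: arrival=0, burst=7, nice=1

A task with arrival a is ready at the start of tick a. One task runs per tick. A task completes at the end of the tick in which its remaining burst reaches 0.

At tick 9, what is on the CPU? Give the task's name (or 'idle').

t=0: vr[B=0 D=0] → run B
t=1: vr[B=256/205 D=0] → run D
t=2: vr[B=256/205 D=256/205] → run B
t=3: vr[B=512/205 D=256/205] → run D
t=4: vr[B=512/205 D=512/205] → run B
t=5: vr[B=768/205 D=512/205] → run D
t=6: vr[B=768/205 D=768/205] → run B
t=7: vr[B=1024/205 D=768/205] → run D
t=8: vr[B=1024/205 D=1024/205] → run B
t=9: vr[D=1024/205] → run D
t=10: vr[D=256/41] → run D
t=11: vr[D=1536/205] → run D

running at tick 9 = D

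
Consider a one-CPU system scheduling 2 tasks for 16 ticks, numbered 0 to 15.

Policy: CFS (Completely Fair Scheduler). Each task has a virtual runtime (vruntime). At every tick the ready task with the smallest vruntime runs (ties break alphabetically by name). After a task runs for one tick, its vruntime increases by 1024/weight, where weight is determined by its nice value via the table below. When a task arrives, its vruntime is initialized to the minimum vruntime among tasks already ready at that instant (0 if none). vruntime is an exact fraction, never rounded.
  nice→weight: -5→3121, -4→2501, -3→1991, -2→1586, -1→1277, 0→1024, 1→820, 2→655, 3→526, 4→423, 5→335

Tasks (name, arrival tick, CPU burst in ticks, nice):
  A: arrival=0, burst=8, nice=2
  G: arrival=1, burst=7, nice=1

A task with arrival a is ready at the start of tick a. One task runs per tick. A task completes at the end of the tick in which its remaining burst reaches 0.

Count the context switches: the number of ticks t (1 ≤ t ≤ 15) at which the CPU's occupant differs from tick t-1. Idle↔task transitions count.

t=0: vr[A=0] → run A
t=1: vr[A=1024/655 G=1024/655] → run A
t=2: vr[A=2048/655 G=1024/655] → run G
t=3: vr[A=2048/655 G=15104/5371] → run G
t=4: vr[A=2048/655 G=109056/26855] → run A
t=5: vr[A=3072/655 G=109056/26855] → run G
t=6: vr[A=3072/655 G=142592/26855] → run A
t=7: vr[A=4096/655 G=142592/26855] → run G
t=8: vr[A=4096/655 G=176128/26855] → run A
t=9: vr[A=1024/131 G=176128/26855] → run G
t=10: vr[A=1024/131 G=209664/26855] → run G
t=11: vr[A=1024/131 G=48640/5371] → run A
t=12: vr[A=6144/655 G=48640/5371] → run G
t=13: vr[A=6144/655] → run A
t=14: vr[A=7168/655] → run A
t=15: (idle)

context switches = 11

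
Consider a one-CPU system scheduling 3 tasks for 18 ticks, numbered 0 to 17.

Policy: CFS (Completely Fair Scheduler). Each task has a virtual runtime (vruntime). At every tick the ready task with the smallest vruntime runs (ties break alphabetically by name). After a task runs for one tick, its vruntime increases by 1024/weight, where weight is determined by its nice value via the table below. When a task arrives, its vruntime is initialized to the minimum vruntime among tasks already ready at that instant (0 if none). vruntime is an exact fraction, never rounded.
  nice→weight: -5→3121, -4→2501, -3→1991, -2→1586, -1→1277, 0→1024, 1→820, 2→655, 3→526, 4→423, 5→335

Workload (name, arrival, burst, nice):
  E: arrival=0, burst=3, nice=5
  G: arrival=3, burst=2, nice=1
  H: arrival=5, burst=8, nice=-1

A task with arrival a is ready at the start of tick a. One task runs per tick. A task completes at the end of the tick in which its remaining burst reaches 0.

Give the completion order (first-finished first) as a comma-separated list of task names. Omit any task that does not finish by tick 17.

t=0: vr[E=0] → run E
t=1: vr[E=1024/335] → run E
t=2: vr[E=2048/335] → run E
t=3: vr[G=0] → run G
t=4: vr[G=256/205] → run G
t=5: vr[H=0] → run H
t=6: vr[H=1024/1277] → run H
t=7: vr[H=2048/1277] → run H
t=8: vr[H=3072/1277] → run H
t=9: vr[H=4096/1277] → run H
t=10: vr[H=5120/1277] → run H
t=11: vr[H=6144/1277] → run H
t=12: vr[H=7168/1277] → run H
t=13: (idle)
t=14: (idle)
t=15: (idle)
t=16: (idle)
t=17: (idle)

completion order = E, G, H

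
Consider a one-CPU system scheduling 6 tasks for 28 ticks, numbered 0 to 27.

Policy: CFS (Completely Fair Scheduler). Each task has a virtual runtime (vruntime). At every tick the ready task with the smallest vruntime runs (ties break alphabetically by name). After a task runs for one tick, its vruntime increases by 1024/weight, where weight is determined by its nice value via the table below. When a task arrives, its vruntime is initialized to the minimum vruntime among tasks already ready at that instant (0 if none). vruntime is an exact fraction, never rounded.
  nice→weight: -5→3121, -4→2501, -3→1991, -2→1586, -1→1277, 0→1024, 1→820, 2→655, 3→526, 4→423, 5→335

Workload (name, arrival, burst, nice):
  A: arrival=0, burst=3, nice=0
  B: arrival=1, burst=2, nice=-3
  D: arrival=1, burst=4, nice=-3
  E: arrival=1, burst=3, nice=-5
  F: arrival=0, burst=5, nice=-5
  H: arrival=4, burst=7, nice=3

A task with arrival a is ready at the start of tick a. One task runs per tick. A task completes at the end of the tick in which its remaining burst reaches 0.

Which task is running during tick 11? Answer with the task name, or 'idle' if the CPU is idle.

t=0: vr[A=0 F=0] → run A
t=1: vr[A=1 B=0 D=0 E=0 F=0] → run B
t=2: vr[A=1 B=1024/1991 D=0 E=0 F=0] → run D
t=3: vr[A=1 B=1024/1991 D=1024/1991 E=0 F=0] → run E
t=4: vr[A=1 B=1024/1991 D=1024/1991 E=1024/3121 F=0 H=0] → run F
t=5: vr[A=1 B=1024/1991 D=1024/1991 E=1024/3121 F=1024/3121 H=0] → run H
t=6: vr[A=1 B=1024/1991 D=1024/1991 E=1024/3121 F=1024/3121 H=512/263] → run E
t=7: vr[A=1 B=1024/1991 D=1024/1991 E=2048/3121 F=1024/3121 H=512/263] → run F
t=8: vr[A=1 B=1024/1991 D=1024/1991 E=2048/3121 F=2048/3121 H=512/263] → run B
t=9: vr[A=1 D=1024/1991 E=2048/3121 F=2048/3121 H=512/263] → run D
t=10: vr[A=1 D=2048/1991 E=2048/3121 F=2048/3121 H=512/263] → run E
t=11: vr[A=1 D=2048/1991 F=2048/3121 H=512/263] → run F
t=12: vr[A=1 D=2048/1991 F=3072/3121 H=512/263] → run F
t=13: vr[A=1 D=2048/1991 F=4096/3121 H=512/263] → run A
t=14: vr[A=2 D=2048/1991 F=4096/3121 H=512/263] → run D
t=15: vr[A=2 D=3072/1991 F=4096/3121 H=512/263] → run F
t=16: vr[A=2 D=3072/1991 H=512/263] → run D
t=17: vr[A=2 H=512/263] → run H
t=18: vr[A=2 H=1024/263] → run A
t=19: vr[H=1024/263] → run H
t=20: vr[H=1536/263] → run H
t=21: vr[H=2048/263] → run H
t=22: vr[H=2560/263] → run H
t=23: vr[H=3072/263] → run H
t=24: (idle)
t=25: (idle)
t=26: (idle)
t=27: (idle)

running at tick 11 = F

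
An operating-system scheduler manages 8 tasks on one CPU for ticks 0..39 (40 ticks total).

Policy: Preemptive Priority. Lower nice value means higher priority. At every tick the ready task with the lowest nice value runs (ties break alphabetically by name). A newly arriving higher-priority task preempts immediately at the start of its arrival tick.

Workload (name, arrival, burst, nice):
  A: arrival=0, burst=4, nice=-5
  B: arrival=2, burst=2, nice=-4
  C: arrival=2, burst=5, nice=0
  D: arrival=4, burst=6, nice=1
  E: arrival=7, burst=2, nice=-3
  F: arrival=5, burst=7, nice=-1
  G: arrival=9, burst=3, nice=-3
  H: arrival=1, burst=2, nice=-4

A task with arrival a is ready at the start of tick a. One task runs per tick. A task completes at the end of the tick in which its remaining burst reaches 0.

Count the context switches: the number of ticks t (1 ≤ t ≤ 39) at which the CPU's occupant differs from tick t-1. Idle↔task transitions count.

context switches = 8

t=0: ready={A} → run A
t=1: ready={A,H} → run A
t=2: ready={A,B,C,H} → run A
t=3: ready={A,B,C,H} → run A
t=4: ready={B,C,D,H} → run B
t=5: ready={B,C,D,F,H} → run B
t=6: ready={C,D,F,H} → run H
t=7: ready={C,D,E,F,H} → run H
t=8: ready={C,D,E,F} → run E
t=9: ready={C,D,E,F,G} → run E
t=10: ready={C,D,F,G} → run G
t=11: ready={C,D,F,G} → run G
t=12: ready={C,D,F,G} → run G
t=13: ready={C,D,F} → run F
t=14: ready={C,D,F} → run F
t=15: ready={C,D,F} → run F
t=16: ready={C,D,F} → run F
t=17: ready={C,D,F} → run F
t=18: ready={C,D,F} → run F
t=19: ready={C,D,F} → run F
t=20: ready={C,D} → run C
t=21: ready={C,D} → run C
t=22: ready={C,D} → run C
t=23: ready={C,D} → run C
t=24: ready={C,D} → run C
t=25: ready={D} → run D
t=26: ready={D} → run D
t=27: ready={D} → run D
t=28: ready={D} → run D
t=29: ready={D} → run D
t=30: ready={D} → run D
t=31: (idle)
t=32: (idle)
t=33: (idle)
t=34: (idle)
t=35: (idle)
t=36: (idle)
t=37: (idle)
t=38: (idle)
t=39: (idle)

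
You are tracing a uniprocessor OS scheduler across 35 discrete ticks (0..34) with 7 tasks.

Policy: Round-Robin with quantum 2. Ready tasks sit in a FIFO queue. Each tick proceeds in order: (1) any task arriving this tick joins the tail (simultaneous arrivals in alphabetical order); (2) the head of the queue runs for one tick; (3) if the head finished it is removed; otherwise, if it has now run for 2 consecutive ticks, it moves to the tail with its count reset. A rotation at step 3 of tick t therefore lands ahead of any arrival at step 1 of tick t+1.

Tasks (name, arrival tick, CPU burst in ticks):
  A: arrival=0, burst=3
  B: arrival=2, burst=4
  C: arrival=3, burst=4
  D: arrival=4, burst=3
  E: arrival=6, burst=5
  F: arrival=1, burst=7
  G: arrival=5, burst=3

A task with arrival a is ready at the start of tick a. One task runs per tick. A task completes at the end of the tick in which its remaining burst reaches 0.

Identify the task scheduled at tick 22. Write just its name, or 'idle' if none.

running at tick 22 = F

t=0: queue=[A] q_used=0 → run A
t=1: queue=[A,F] q_used=1 → run A
t=2: queue=[F,A,B] q_used=0 → run F
t=3: queue=[F,A,B,C] q_used=1 → run F
t=4: queue=[A,B,C,F,D] q_used=0 → run A
t=5: queue=[B,C,F,D,G] q_used=0 → run B
t=6: queue=[B,C,F,D,G,E] q_used=1 → run B
t=7: queue=[C,F,D,G,E,B] q_used=0 → run C
t=8: queue=[C,F,D,G,E,B] q_used=1 → run C
t=9: queue=[F,D,G,E,B,C] q_used=0 → run F
t=10: queue=[F,D,G,E,B,C] q_used=1 → run F
t=11: queue=[D,G,E,B,C,F] q_used=0 → run D
t=12: queue=[D,G,E,B,C,F] q_used=1 → run D
t=13: queue=[G,E,B,C,F,D] q_used=0 → run G
t=14: queue=[G,E,B,C,F,D] q_used=1 → run G
t=15: queue=[E,B,C,F,D,G] q_used=0 → run E
t=16: queue=[E,B,C,F,D,G] q_used=1 → run E
t=17: queue=[B,C,F,D,G,E] q_used=0 → run B
t=18: queue=[B,C,F,D,G,E] q_used=1 → run B
t=19: queue=[C,F,D,G,E] q_used=0 → run C
t=20: queue=[C,F,D,G,E] q_used=1 → run C
t=21: queue=[F,D,G,E] q_used=0 → run F
t=22: queue=[F,D,G,E] q_used=1 → run F
t=23: queue=[D,G,E,F] q_used=0 → run D
t=24: queue=[G,E,F] q_used=0 → run G
t=25: queue=[E,F] q_used=0 → run E
t=26: queue=[E,F] q_used=1 → run E
t=27: queue=[F,E] q_used=0 → run F
t=28: queue=[E] q_used=0 → run E
t=29: (idle)
t=30: (idle)
t=31: (idle)
t=32: (idle)
t=33: (idle)
t=34: (idle)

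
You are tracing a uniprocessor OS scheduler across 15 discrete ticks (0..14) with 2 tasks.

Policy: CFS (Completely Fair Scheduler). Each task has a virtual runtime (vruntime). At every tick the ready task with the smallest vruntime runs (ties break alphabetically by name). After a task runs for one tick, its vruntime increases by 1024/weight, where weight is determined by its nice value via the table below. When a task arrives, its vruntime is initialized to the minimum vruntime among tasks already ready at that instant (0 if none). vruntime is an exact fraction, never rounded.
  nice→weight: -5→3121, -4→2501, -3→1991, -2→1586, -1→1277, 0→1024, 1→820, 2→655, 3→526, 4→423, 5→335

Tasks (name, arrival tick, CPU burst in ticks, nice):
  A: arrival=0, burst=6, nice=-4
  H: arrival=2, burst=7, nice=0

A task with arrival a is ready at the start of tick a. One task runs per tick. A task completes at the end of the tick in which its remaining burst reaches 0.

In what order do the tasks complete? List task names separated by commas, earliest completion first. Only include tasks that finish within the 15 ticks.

t=0: vr[A=0] → run A
t=1: vr[A=1024/2501] → run A
t=2: vr[A=2048/2501 H=2048/2501] → run A
t=3: vr[A=3072/2501 H=2048/2501] → run H
t=4: vr[A=3072/2501 H=4549/2501] → run A
t=5: vr[A=4096/2501 H=4549/2501] → run A
t=6: vr[A=5120/2501 H=4549/2501] → run H
t=7: vr[A=5120/2501 H=7050/2501] → run A
t=8: vr[H=7050/2501] → run H
t=9: vr[H=9551/2501] → run H
t=10: vr[H=12052/2501] → run H
t=11: vr[H=14553/2501] → run H
t=12: vr[H=17054/2501] → run H
t=13: (idle)
t=14: (idle)

completion order = A, H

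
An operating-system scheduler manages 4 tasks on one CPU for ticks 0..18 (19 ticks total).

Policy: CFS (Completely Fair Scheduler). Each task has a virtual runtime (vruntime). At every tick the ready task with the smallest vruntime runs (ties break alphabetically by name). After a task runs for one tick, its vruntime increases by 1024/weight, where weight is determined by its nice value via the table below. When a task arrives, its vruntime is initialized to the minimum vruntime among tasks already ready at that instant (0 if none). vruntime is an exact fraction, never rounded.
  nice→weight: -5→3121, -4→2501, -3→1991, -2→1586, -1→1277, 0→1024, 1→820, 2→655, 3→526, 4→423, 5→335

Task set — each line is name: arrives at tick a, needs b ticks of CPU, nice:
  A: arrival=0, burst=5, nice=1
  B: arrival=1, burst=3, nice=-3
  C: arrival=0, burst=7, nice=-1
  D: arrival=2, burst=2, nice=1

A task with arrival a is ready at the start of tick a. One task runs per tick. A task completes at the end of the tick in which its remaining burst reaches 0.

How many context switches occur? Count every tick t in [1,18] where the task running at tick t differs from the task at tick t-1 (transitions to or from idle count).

context switches = 15

t=0: vr[A=0 C=0] → run A
t=1: vr[A=256/205 B=0 C=0] → run B
t=2: vr[A=256/205 B=1024/1991 C=0 D=0] → run C
t=3: vr[A=256/205 B=1024/1991 C=1024/1277 D=0] → run D
t=4: vr[A=256/205 B=1024/1991 C=1024/1277 D=256/205] → run B
t=5: vr[A=256/205 B=2048/1991 C=1024/1277 D=256/205] → run C
t=6: vr[A=256/205 B=2048/1991 C=2048/1277 D=256/205] → run B
t=7: vr[A=256/205 C=2048/1277 D=256/205] → run A
t=8: vr[A=512/205 C=2048/1277 D=256/205] → run D
t=9: vr[A=512/205 C=2048/1277] → run C
t=10: vr[A=512/205 C=3072/1277] → run C
t=11: vr[A=512/205 C=4096/1277] → run A
t=12: vr[A=768/205 C=4096/1277] → run C
t=13: vr[A=768/205 C=5120/1277] → run A
t=14: vr[A=1024/205 C=5120/1277] → run C
t=15: vr[A=1024/205 C=6144/1277] → run C
t=16: vr[A=1024/205] → run A
t=17: (idle)
t=18: (idle)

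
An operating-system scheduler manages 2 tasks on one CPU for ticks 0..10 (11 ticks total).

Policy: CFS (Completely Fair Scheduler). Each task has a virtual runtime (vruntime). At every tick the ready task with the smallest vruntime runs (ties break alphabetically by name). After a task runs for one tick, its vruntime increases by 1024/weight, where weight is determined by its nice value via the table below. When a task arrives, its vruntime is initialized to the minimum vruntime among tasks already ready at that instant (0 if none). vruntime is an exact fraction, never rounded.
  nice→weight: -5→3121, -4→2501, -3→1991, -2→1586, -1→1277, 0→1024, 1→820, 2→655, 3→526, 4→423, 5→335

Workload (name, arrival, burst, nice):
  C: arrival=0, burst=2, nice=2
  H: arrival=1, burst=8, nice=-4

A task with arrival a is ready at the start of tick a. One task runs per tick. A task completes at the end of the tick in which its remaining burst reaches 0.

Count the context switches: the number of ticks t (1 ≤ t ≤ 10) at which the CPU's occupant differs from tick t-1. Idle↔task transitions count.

t=0: vr[C=0] → run C
t=1: vr[C=1024/655 H=1024/655] → run C
t=2: vr[H=1024/655] → run H
t=3: vr[H=3231744/1638155] → run H
t=4: vr[H=3902464/1638155] → run H
t=5: vr[H=4573184/1638155] → run H
t=6: vr[H=5243904/1638155] → run H
t=7: vr[H=5914624/1638155] → run H
t=8: vr[H=6585344/1638155] → run H
t=9: vr[H=7256064/1638155] → run H
t=10: (idle)

context switches = 2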